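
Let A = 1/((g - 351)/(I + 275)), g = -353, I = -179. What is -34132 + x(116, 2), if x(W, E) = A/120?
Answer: -30036161/880 ≈ -34132.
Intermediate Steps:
A = -3/22 (A = 1/((-353 - 351)/(-179 + 275)) = 1/(-704/96) = 1/(-704*1/96) = 1/(-22/3) = -3/22 ≈ -0.13636)
x(W, E) = -1/880 (x(W, E) = -3/22/120 = -3/22*1/120 = -1/880)
-34132 + x(116, 2) = -34132 - 1/880 = -30036161/880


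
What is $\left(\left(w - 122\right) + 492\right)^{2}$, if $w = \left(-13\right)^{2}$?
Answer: $290521$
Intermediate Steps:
$w = 169$
$\left(\left(w - 122\right) + 492\right)^{2} = \left(\left(169 - 122\right) + 492\right)^{2} = \left(47 + 492\right)^{2} = 539^{2} = 290521$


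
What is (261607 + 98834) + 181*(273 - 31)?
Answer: 404243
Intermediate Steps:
(261607 + 98834) + 181*(273 - 31) = 360441 + 181*242 = 360441 + 43802 = 404243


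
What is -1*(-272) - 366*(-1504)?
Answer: 550736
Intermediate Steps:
-1*(-272) - 366*(-1504) = 272 + 550464 = 550736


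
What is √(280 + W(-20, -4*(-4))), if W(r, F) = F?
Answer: 2*√74 ≈ 17.205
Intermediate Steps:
√(280 + W(-20, -4*(-4))) = √(280 - 4*(-4)) = √(280 + 16) = √296 = 2*√74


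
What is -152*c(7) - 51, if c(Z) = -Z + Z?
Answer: -51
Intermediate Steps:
c(Z) = 0
-152*c(7) - 51 = -152*0 - 51 = 0 - 51 = -51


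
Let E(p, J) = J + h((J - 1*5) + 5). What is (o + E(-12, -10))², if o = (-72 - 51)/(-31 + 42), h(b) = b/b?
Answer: 49284/121 ≈ 407.31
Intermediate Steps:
h(b) = 1
o = -123/11 ≈ -11.182
E(p, J) = 1 + J (E(p, J) = J + 1 = 1 + J)
(o + E(-12, -10))² = (-123/11 + (1 - 10))² = (-123/11 - 9)² = (-222/11)² = 49284/121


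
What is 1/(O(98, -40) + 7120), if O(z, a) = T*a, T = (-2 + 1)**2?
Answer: 1/7080 ≈ 0.00014124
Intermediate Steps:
T = 1 (T = (-1)**2 = 1)
O(z, a) = a (O(z, a) = 1*a = a)
1/(O(98, -40) + 7120) = 1/(-40 + 7120) = 1/7080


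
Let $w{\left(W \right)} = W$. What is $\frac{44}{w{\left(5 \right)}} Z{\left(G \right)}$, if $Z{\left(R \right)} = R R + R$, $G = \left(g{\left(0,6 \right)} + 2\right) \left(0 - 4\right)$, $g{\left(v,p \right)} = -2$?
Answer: $0$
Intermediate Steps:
$G = 0$ ($G = \left(-2 + 2\right) \left(0 - 4\right) = 0 \left(-4\right) = 0$)
$Z{\left(R \right)} = R + R^{2}$ ($Z{\left(R \right)} = R^{2} + R = R + R^{2}$)
$\frac{44}{w{\left(5 \right)}} Z{\left(G \right)} = \frac{44}{5} \cdot 0 \left(1 + 0\right) = 44 \cdot \frac{1}{5} \cdot 0 \cdot 1 = \frac{44}{5} \cdot 0 = 0$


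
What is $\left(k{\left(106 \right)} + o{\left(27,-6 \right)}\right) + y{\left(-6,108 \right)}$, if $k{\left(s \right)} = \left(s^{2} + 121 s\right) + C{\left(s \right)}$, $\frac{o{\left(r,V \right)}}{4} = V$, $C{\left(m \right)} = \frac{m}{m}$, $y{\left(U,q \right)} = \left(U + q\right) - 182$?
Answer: $23959$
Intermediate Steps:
$y{\left(U,q \right)} = -182 + U + q$
$C{\left(m \right)} = 1$
$o{\left(r,V \right)} = 4 V$
$k{\left(s \right)} = 1 + s^{2} + 121 s$ ($k{\left(s \right)} = \left(s^{2} + 121 s\right) + 1 = 1 + s^{2} + 121 s$)
$\left(k{\left(106 \right)} + o{\left(27,-6 \right)}\right) + y{\left(-6,108 \right)} = \left(\left(1 + 106^{2} + 121 \cdot 106\right) + 4 \left(-6\right)\right) - 80 = \left(\left(1 + 11236 + 12826\right) - 24\right) - 80 = \left(24063 - 24\right) - 80 = 24039 - 80 = 23959$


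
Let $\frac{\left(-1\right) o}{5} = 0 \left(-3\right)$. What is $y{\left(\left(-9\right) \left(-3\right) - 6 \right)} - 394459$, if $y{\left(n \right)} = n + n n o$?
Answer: $-394438$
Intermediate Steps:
$o = 0$ ($o = - 5 \cdot 0 \left(-3\right) = \left(-5\right) 0 = 0$)
$y{\left(n \right)} = n$ ($y{\left(n \right)} = n + n n 0 = n + n^{2} \cdot 0 = n + 0 = n$)
$y{\left(\left(-9\right) \left(-3\right) - 6 \right)} - 394459 = \left(\left(-9\right) \left(-3\right) - 6\right) - 394459 = \left(27 - 6\right) - 394459 = 21 - 394459 = -394438$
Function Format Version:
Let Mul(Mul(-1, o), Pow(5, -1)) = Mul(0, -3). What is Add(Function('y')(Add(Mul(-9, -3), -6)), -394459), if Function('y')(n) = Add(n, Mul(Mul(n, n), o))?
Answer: -394438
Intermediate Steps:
o = 0 (o = Mul(-5, Mul(0, -3)) = Mul(-5, 0) = 0)
Function('y')(n) = n (Function('y')(n) = Add(n, Mul(Mul(n, n), 0)) = Add(n, Mul(Pow(n, 2), 0)) = Add(n, 0) = n)
Add(Function('y')(Add(Mul(-9, -3), -6)), -394459) = Add(Add(Mul(-9, -3), -6), -394459) = Add(Add(27, -6), -394459) = Add(21, -394459) = -394438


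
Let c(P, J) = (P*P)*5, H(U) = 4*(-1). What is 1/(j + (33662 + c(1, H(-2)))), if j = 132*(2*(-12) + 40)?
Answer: 1/35779 ≈ 2.7949e-5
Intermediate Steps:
H(U) = -4
c(P, J) = 5*P**2 (c(P, J) = P**2*5 = 5*P**2)
j = 2112 (j = 132*(-24 + 40) = 132*16 = 2112)
1/(j + (33662 + c(1, H(-2)))) = 1/(2112 + (33662 + 5*1**2)) = 1/(2112 + (33662 + 5*1)) = 1/(2112 + (33662 + 5)) = 1/(2112 + 33667) = 1/35779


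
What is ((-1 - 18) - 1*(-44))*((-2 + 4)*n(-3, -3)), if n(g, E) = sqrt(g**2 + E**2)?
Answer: 150*sqrt(2) ≈ 212.13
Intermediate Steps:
n(g, E) = sqrt(E**2 + g**2)
((-1 - 18) - 1*(-44))*((-2 + 4)*n(-3, -3)) = ((-1 - 18) - 1*(-44))*((-2 + 4)*sqrt((-3)**2 + (-3)**2)) = (-19 + 44)*(2*sqrt(9 + 9)) = 25*(2*sqrt(18)) = 25*(2*(3*sqrt(2))) = 25*(6*sqrt(2)) = 150*sqrt(2)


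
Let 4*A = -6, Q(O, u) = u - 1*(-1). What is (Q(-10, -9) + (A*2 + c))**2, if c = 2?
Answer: 81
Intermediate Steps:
Q(O, u) = 1 + u (Q(O, u) = u + 1 = 1 + u)
A = -3/2 (A = (1/4)*(-6) = -3/2 ≈ -1.5000)
(Q(-10, -9) + (A*2 + c))**2 = ((1 - 9) + (-3/2*2 + 2))**2 = (-8 + (-3 + 2))**2 = (-8 - 1)**2 = (-9)**2 = 81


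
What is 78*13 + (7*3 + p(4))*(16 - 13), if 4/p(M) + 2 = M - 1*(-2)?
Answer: 1080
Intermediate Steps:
p(M) = 4/M (p(M) = 4/(-2 + (M - 1*(-2))) = 4/(-2 + (M + 2)) = 4/(-2 + (2 + M)) = 4/M)
78*13 + (7*3 + p(4))*(16 - 13) = 78*13 + (7*3 + 4/4)*(16 - 13) = 1014 + (21 + 4*(1/4))*3 = 1014 + (21 + 1)*3 = 1014 + 22*3 = 1014 + 66 = 1080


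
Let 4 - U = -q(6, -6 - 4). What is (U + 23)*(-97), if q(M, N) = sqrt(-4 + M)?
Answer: -2619 - 97*sqrt(2) ≈ -2756.2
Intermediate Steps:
U = 4 + sqrt(2) (U = 4 - (-1)*sqrt(-4 + 6) = 4 - (-1)*sqrt(2) = 4 + sqrt(2) ≈ 5.4142)
(U + 23)*(-97) = ((4 + sqrt(2)) + 23)*(-97) = (27 + sqrt(2))*(-97) = -2619 - 97*sqrt(2)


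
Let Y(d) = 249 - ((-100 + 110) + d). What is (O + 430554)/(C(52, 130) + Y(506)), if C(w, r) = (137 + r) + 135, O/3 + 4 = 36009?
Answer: 19947/5 ≈ 3989.4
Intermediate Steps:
O = 108015 (O = -12 + 3*36009 = -12 + 108027 = 108015)
C(w, r) = 272 + r
Y(d) = 239 - d (Y(d) = 249 - (10 + d) = 249 + (-10 - d) = 239 - d)
(O + 430554)/(C(52, 130) + Y(506)) = (108015 + 430554)/((272 + 130) + (239 - 1*506)) = 538569/(402 + (239 - 506)) = 538569/(402 - 267) = 538569/135 = 538569*(1/135) = 19947/5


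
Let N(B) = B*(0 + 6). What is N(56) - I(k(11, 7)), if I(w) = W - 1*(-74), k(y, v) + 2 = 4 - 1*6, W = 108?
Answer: 154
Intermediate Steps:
k(y, v) = -4 (k(y, v) = -2 + (4 - 1*6) = -2 + (4 - 6) = -2 - 2 = -4)
I(w) = 182 (I(w) = 108 - 1*(-74) = 108 + 74 = 182)
N(B) = 6*B (N(B) = B*6 = 6*B)
N(56) - I(k(11, 7)) = 6*56 - 1*182 = 336 - 182 = 154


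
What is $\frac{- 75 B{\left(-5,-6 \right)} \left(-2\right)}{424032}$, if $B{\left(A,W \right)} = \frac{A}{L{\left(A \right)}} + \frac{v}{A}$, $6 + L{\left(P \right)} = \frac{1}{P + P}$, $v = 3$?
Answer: $\frac{335}{4310992} \approx 7.7708 \cdot 10^{-5}$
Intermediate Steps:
$L{\left(P \right)} = -6 + \frac{1}{2 P}$ ($L{\left(P \right)} = -6 + \frac{1}{P + P} = -6 + \frac{1}{2 P}$)
$B{\left(A,W \right)} = \frac{3}{A} + \frac{A}{-6 + \frac{1}{2 A}}$ ($B{\left(A,W \right)} = \frac{A}{-6 + \frac{1}{2 A}} + \frac{3}{A} = \frac{3}{A} + \frac{A}{-6 + \frac{1}{2 A}}$)
$\frac{- 75 B{\left(-5,-6 \right)} \left(-2\right)}{424032} = \frac{- 75 \frac{-3 - 2 \left(-5\right)^{3} + 36 \left(-5\right)}{\left(-5\right) \left(-1 + 12 \left(-5\right)\right)} \left(-2\right)}{424032} = - 75 \left(- \frac{-3 - -250 - 180}{5 \left(-1 - 60\right)}\right) \left(-2\right) \frac{1}{424032} = - 75 \left(- \frac{-3 + 250 - 180}{5 \left(-61\right)}\right) \left(-2\right) \frac{1}{424032} = - 75 \left(\left(- \frac{1}{5}\right) \left(- \frac{1}{61}\right) 67\right) \left(-2\right) \frac{1}{424032} = \left(-75\right) \frac{67}{305} \left(-2\right) \frac{1}{424032} = \left(- \frac{1005}{61}\right) \left(-2\right) \frac{1}{424032} = \frac{2010}{61} \cdot \frac{1}{424032} = \frac{335}{4310992}$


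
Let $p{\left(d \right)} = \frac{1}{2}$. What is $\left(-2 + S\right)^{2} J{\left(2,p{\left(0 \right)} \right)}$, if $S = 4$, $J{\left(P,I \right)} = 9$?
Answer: $36$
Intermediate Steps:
$p{\left(d \right)} = \frac{1}{2}$
$\left(-2 + S\right)^{2} J{\left(2,p{\left(0 \right)} \right)} = \left(-2 + 4\right)^{2} \cdot 9 = 2^{2} \cdot 9 = 4 \cdot 9 = 36$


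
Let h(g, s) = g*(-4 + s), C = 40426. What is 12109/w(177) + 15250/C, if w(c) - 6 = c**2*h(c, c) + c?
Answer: 7315101635717/19390846169796 ≈ 0.37724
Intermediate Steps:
w(c) = 6 + c + c**3*(-4 + c) (w(c) = 6 + (c**2*(c*(-4 + c)) + c) = 6 + (c**3*(-4 + c) + c) = 6 + (c + c**3*(-4 + c)) = 6 + c + c**3*(-4 + c))
12109/w(177) + 15250/C = 12109/(6 + 177 + 177**3*(-4 + 177)) + 15250/40426 = 12109/(6 + 177 + 5545233*173) + 15250*(1/40426) = 12109/(6 + 177 + 959325309) + 7625/20213 = 12109/959325492 + 7625/20213 = 7315101635717/19390846169796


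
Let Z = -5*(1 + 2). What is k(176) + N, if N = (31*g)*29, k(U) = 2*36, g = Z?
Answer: -13413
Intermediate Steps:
Z = -15 (Z = -5*3 = -15)
g = -15
k(U) = 72
N = -13485 (N = (31*(-15))*29 = -465*29 = -13485)
k(176) + N = 72 - 13485 = -13413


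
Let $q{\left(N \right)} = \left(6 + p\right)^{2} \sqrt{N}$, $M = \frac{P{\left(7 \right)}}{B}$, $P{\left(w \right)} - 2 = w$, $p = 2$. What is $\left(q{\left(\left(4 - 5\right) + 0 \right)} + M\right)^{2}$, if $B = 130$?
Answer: $- \frac{69222319}{16900} + \frac{576 i}{65} \approx -4096.0 + 8.8615 i$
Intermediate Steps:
$P{\left(w \right)} = 2 + w$
$M = \frac{9}{130}$ ($M = \frac{2 + 7}{130} = 9 \cdot \frac{1}{130} = \frac{9}{130} \approx 0.069231$)
$q{\left(N \right)} = 64 \sqrt{N}$ ($q{\left(N \right)} = \left(6 + 2\right)^{2} \sqrt{N} = 8^{2} \sqrt{N} = 64 \sqrt{N}$)
$\left(q{\left(\left(4 - 5\right) + 0 \right)} + M\right)^{2} = \left(64 \sqrt{\left(4 - 5\right) + 0} + \frac{9}{130}\right)^{2} = \left(64 \sqrt{-1 + 0} + \frac{9}{130}\right)^{2} = \left(64 \sqrt{-1} + \frac{9}{130}\right)^{2} = \left(64 i + \frac{9}{130}\right)^{2} = \left(\frac{9}{130} + 64 i\right)^{2}$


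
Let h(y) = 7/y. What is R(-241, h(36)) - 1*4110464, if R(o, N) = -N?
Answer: -147976711/36 ≈ -4.1105e+6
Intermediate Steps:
R(-241, h(36)) - 1*4110464 = -7/36 - 1*4110464 = -7/36 - 4110464 = -147976711/36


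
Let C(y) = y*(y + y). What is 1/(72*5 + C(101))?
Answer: 1/20762 ≈ 4.8165e-5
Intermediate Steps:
C(y) = 2*y² (C(y) = y*(2*y) = 2*y²)
1/(72*5 + C(101)) = 1/(72*5 + 2*101²) = 1/(360 + 2*10201) = 1/(360 + 20402) = 1/20762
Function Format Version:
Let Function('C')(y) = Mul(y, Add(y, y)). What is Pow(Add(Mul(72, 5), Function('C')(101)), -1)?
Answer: Rational(1, 20762) ≈ 4.8165e-5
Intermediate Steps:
Function('C')(y) = Mul(2, Pow(y, 2)) (Function('C')(y) = Mul(y, Mul(2, y)) = Mul(2, Pow(y, 2)))
Pow(Add(Mul(72, 5), Function('C')(101)), -1) = Pow(Add(Mul(72, 5), Mul(2, Pow(101, 2))), -1) = Pow(Add(360, Mul(2, 10201)), -1) = Pow(Add(360, 20402), -1) = Pow(20762, -1) = Rational(1, 20762)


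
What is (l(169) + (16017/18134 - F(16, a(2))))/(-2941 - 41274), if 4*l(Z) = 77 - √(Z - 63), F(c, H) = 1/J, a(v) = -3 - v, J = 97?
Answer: -70792453/155548193140 + √106/176860 ≈ -0.00039690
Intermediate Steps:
F(c, H) = 1/97
l(Z) = 77/4 - √(-63 + Z)/4 (l(Z) = (77 - √(Z - 63))/4 = (77 - √(-63 + Z))/4 = 77/4 - √(-63 + Z)/4)
(l(169) + (16017/18134 - F(16, a(2))))/(-2941 - 41274) = ((77/4 - √(-63 + 169)/4) + (16017/18134 - 1*1/97))/(-2941 - 41274) = ((77/4 - √106/4) + (16017*(1/18134) - 1/97))/(-44215) = ((77/4 - √106/4) + (16017/18134 - 1/97))*(-1/44215) = ((77/4 - √106/4) + 1535515/1758998)*(-1/44215) = (70792453/3517996 - √106/4)*(-1/44215) = -70792453/155548193140 + √106/176860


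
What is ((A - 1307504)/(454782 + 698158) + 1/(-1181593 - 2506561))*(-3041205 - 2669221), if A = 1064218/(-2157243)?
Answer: 1485114457051876407639242/229326810446740017 ≈ 6.4760e+6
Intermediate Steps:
A = -1064218/2157243 (A = 1064218*(-1/2157243) = -1064218/2157243 ≈ -0.49332)
((A - 1307504)/(454782 + 698158) + 1/(-1181593 - 2506561))*(-3041205 - 2669221) = ((-1064218/2157243 - 1307504)/(454782 + 698158) + 1/(-1181593 - 2506561))*(-3041205 - 2669221) = (-2820604915690/2157243/1152940 + 1/(-3688154))*(-5710426) = (-2820604915690/2157243*1/1152940 - 1/3688154)*(-5710426) = (-282060491569/248717174442 - 1/3688154)*(-5710426) = -260070694734837017/229326810446740017*(-5710426) = 1485114457051876407639242/229326810446740017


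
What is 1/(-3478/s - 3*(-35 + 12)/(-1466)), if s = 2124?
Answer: -389223/655663 ≈ -0.59363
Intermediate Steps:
1/(-3478/s - 3*(-35 + 12)/(-1466)) = 1/(-3478/2124 - 3*(-35 + 12)/(-1466)) = 1/(-3478*1/2124 - 3*(-23)*(-1/1466)) = 1/(-1739/1062 + 69*(-1/1466)) = 1/(-1739/1062 - 69/1466) = 1/(-655663/389223) = -389223/655663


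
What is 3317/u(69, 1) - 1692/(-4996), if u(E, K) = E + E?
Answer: 4201307/172362 ≈ 24.375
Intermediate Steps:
u(E, K) = 2*E
3317/u(69, 1) - 1692/(-4996) = 3317/((2*69)) - 1692/(-4996) = 3317/138 - 1692*(-1/4996) = 3317*(1/138) + 423/1249 = 3317/138 + 423/1249 = 4201307/172362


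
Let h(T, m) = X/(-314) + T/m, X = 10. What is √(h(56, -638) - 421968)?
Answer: 27*I*√1451886888045/50083 ≈ 649.59*I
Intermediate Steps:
h(T, m) = -5/157 + T/m (h(T, m) = 10/(-314) + T/m = 10*(-1/314) + T/m = -5/157 + T/m)
√(h(56, -638) - 421968) = √((-5/157 + 56/(-638)) - 421968) = √((-5/157 + 56*(-1/638)) - 421968) = √((-5/157 - 28/319) - 421968) = √(-5991/50083 - 421968) = √(-21133429335/50083) = 27*I*√1451886888045/50083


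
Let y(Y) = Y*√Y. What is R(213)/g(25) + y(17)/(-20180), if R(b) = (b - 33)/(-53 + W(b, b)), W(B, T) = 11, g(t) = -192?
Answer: 5/224 - 17*√17/20180 ≈ 0.018848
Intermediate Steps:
y(Y) = Y^(3/2)
R(b) = 11/14 - b/42 (R(b) = (b - 33)/(-53 + 11) = (-33 + b)/(-42) = (-33 + b)*(-1/42) = 11/14 - b/42)
R(213)/g(25) + y(17)/(-20180) = (11/14 - 1/42*213)/(-192) + 17^(3/2)/(-20180) = (11/14 - 71/14)*(-1/192) + (17*√17)*(-1/20180) = -30/7*(-1/192) - 17*√17/20180 = 5/224 - 17*√17/20180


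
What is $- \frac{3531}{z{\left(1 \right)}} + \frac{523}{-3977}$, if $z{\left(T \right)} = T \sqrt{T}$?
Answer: $- \frac{14043310}{3977} \approx -3531.1$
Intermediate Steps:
$z{\left(T \right)} = T^{\frac{3}{2}}$
$- \frac{3531}{z{\left(1 \right)}} + \frac{523}{-3977} = - \frac{3531}{1^{\frac{3}{2}}} + \frac{523}{-3977} = - \frac{3531}{1} + 523 \left(- \frac{1}{3977}\right) = \left(-3531\right) 1 - \frac{523}{3977} = -3531 - \frac{523}{3977} = - \frac{14043310}{3977}$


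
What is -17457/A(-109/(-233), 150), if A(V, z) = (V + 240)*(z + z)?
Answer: -1355827/5602900 ≈ -0.24199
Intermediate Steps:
A(V, z) = 2*z*(240 + V) (A(V, z) = (240 + V)*(2*z) = 2*z*(240 + V))
-17457/A(-109/(-233), 150) = -17457*1/(300*(240 - 109/(-233))) = -17457*1/(300*(240 - 109*(-1/233))) = -17457*1/(300*(240 + 109/233)) = -17457/(2*150*(56029/233)) = -17457/16808700/233 = -17457*233/16808700 = -1355827/5602900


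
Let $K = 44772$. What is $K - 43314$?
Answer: $1458$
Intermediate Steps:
$K - 43314 = 44772 - 43314 = 1458$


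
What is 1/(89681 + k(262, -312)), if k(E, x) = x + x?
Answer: 1/89057 ≈ 1.1229e-5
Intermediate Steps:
k(E, x) = 2*x
1/(89681 + k(262, -312)) = 1/(89681 + 2*(-312)) = 1/(89681 - 624) = 1/89057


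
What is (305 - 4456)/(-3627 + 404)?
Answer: 4151/3223 ≈ 1.2879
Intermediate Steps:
(305 - 4456)/(-3627 + 404) = -4151/(-3223) = -4151*(-1/3223) = 4151/3223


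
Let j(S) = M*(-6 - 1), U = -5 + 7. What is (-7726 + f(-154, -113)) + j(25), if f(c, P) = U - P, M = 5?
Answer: -7646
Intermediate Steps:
U = 2
j(S) = -35 (j(S) = 5*(-6 - 1) = 5*(-7) = -35)
f(c, P) = 2 - P
(-7726 + f(-154, -113)) + j(25) = (-7726 + (2 - 1*(-113))) - 35 = (-7726 + (2 + 113)) - 35 = (-7726 + 115) - 35 = -7611 - 35 = -7646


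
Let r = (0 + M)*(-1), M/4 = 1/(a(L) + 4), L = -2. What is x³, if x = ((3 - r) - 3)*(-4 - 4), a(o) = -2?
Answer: -4096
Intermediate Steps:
M = 2 (M = 4/(-2 + 4) = 4/2 = 4*(½) = 2)
r = -2 (r = (0 + 2)*(-1) = 2*(-1) = -2)
x = -16 (x = ((3 - 1*(-2)) - 3)*(-4 - 4) = ((3 + 2) - 3)*(-8) = (5 - 3)*(-8) = 2*(-8) = -16)
x³ = (-16)³ = -4096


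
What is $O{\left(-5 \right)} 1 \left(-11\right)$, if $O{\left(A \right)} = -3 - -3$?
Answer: $0$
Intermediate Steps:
$O{\left(A \right)} = 0$ ($O{\left(A \right)} = -3 + 3 = 0$)
$O{\left(-5 \right)} 1 \left(-11\right) = 0 \cdot 1 \left(-11\right) = 0 \left(-11\right) = 0$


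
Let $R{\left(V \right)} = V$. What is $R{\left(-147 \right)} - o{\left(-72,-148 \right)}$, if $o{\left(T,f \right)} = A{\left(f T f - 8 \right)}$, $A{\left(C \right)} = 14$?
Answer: $-161$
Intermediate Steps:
$o{\left(T,f \right)} = 14$
$R{\left(-147 \right)} - o{\left(-72,-148 \right)} = -147 - 14 = -161$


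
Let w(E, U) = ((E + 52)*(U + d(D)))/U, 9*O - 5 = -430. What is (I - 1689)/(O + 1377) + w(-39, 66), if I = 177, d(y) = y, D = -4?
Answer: 49705/4488 ≈ 11.075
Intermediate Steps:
O = -425/9 (O = 5/9 + (⅑)*(-430) = 5/9 - 430/9 = -425/9 ≈ -47.222)
w(E, U) = (-4 + U)*(52 + E)/U (w(E, U) = ((E + 52)*(U - 4))/U = ((52 + E)*(-4 + U))/U = ((-4 + U)*(52 + E))/U = (-4 + U)*(52 + E)/U)
(I - 1689)/(O + 1377) + w(-39, 66) = (177 - 1689)/(-425/9 + 1377) + (-208 - 4*(-39) + 66*(52 - 39))/66 = -1512/11968/9 + (-208 + 156 + 66*13)/66 = -1512*9/11968 + (-208 + 156 + 858)/66 = -1701/1496 + (1/66)*806 = -1701/1496 + 403/33 = 49705/4488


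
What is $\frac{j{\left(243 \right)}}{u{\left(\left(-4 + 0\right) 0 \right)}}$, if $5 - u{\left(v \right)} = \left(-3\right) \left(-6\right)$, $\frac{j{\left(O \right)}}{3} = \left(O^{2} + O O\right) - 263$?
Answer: $- \frac{353505}{13} \approx -27193.0$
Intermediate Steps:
$j{\left(O \right)} = -789 + 6 O^{2}$ ($j{\left(O \right)} = 3 \left(\left(O^{2} + O O\right) - 263\right) = 3 \left(\left(O^{2} + O^{2}\right) - 263\right) = 3 \left(2 O^{2} - 263\right) = 3 \left(-263 + 2 O^{2}\right) = -789 + 6 O^{2}$)
$u{\left(v \right)} = -13$ ($u{\left(v \right)} = 5 - \left(-3\right) \left(-6\right) = 5 - 18 = -13$)
$\frac{j{\left(243 \right)}}{u{\left(\left(-4 + 0\right) 0 \right)}} = \frac{-789 + 6 \cdot 243^{2}}{-13} = \left(-789 + 6 \cdot 59049\right) \left(- \frac{1}{13}\right) = \left(-789 + 354294\right) \left(- \frac{1}{13}\right) = 353505 \left(- \frac{1}{13}\right) = - \frac{353505}{13}$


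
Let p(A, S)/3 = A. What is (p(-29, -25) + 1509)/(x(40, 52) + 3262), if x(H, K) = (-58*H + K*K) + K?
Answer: 711/1849 ≈ 0.38453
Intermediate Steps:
p(A, S) = 3*A
x(H, K) = K + K² - 58*H (x(H, K) = (-58*H + K²) + K = (K² - 58*H) + K = K + K² - 58*H)
(p(-29, -25) + 1509)/(x(40, 52) + 3262) = (3*(-29) + 1509)/((52 + 52² - 58*40) + 3262) = (-87 + 1509)/((52 + 2704 - 2320) + 3262) = 1422/(436 + 3262) = 1422/3698 = 1422*(1/3698) = 711/1849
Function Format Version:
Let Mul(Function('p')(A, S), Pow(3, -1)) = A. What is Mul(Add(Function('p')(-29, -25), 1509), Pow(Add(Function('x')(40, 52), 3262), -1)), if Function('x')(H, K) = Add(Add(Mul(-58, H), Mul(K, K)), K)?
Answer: Rational(711, 1849) ≈ 0.38453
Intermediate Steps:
Function('p')(A, S) = Mul(3, A)
Function('x')(H, K) = Add(K, Pow(K, 2), Mul(-58, H)) (Function('x')(H, K) = Add(Add(Mul(-58, H), Pow(K, 2)), K) = Add(Add(Pow(K, 2), Mul(-58, H)), K) = Add(K, Pow(K, 2), Mul(-58, H)))
Mul(Add(Function('p')(-29, -25), 1509), Pow(Add(Function('x')(40, 52), 3262), -1)) = Mul(Add(Mul(3, -29), 1509), Pow(Add(Add(52, Pow(52, 2), Mul(-58, 40)), 3262), -1)) = Mul(Add(-87, 1509), Pow(Add(Add(52, 2704, -2320), 3262), -1)) = Mul(1422, Pow(Add(436, 3262), -1)) = Mul(1422, Pow(3698, -1)) = Mul(1422, Rational(1, 3698)) = Rational(711, 1849)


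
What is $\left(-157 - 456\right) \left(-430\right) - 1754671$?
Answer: $-1491081$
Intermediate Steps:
$\left(-157 - 456\right) \left(-430\right) - 1754671 = \left(-613\right) \left(-430\right) - 1754671 = 263590 - 1754671 = -1491081$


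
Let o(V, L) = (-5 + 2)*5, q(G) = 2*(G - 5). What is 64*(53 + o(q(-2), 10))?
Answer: 2432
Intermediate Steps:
q(G) = -10 + 2*G (q(G) = 2*(-5 + G) = -10 + 2*G)
o(V, L) = -15 (o(V, L) = -3*5 = -15)
64*(53 + o(q(-2), 10)) = 64*(53 - 15) = 64*38 = 2432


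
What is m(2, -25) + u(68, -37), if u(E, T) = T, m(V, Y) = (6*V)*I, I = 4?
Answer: 11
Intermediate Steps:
m(V, Y) = 24*V (m(V, Y) = (6*V)*4 = 24*V)
m(2, -25) + u(68, -37) = 24*2 - 37 = 48 - 37 = 11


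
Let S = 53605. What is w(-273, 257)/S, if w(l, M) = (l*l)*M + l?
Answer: 3830736/10721 ≈ 357.31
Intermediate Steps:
w(l, M) = l + M*l**2 (w(l, M) = l**2*M + l = M*l**2 + l = l + M*l**2)
w(-273, 257)/S = -273*(1 + 257*(-273))/53605 = -273*(1 - 70161)*(1/53605) = -273*(-70160)*(1/53605) = 19153680*(1/53605) = 3830736/10721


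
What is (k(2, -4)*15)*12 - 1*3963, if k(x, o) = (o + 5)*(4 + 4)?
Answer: -2523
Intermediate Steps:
k(x, o) = 40 + 8*o (k(x, o) = (5 + o)*8 = 40 + 8*o)
(k(2, -4)*15)*12 - 1*3963 = ((40 + 8*(-4))*15)*12 - 1*3963 = ((40 - 32)*15)*12 - 3963 = (8*15)*12 - 3963 = 120*12 - 3963 = 1440 - 3963 = -2523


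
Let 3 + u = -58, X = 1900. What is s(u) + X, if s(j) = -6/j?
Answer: 115906/61 ≈ 1900.1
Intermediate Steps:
u = -61 (u = -3 - 58 = -61)
s(u) + X = -6/(-61) + 1900 = -6*(-1/61) + 1900 = 6/61 + 1900 = 115906/61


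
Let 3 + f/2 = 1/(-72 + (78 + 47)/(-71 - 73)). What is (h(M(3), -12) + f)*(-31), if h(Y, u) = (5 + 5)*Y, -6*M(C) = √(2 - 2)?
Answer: 1960626/10493 ≈ 186.85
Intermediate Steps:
M(C) = 0 (M(C) = -√(2 - 2)/6 = -√0/6 = -⅙*0 = 0)
f = -63246/10493 (f = -6 + 2/(-72 + (78 + 47)/(-71 - 73)) = -6 + 2/(-72 + 125/(-144)) = -6 + 2/(-72 + 125*(-1/144)) = -6 + 2/(-72 - 125/144) = -6 + 2/(-10493/144) = -6 + 2*(-144/10493) = -6 - 288/10493 = -63246/10493 ≈ -6.0275)
h(Y, u) = 10*Y
(h(M(3), -12) + f)*(-31) = (10*0 - 63246/10493)*(-31) = (0 - 63246/10493)*(-31) = -63246/10493*(-31) = 1960626/10493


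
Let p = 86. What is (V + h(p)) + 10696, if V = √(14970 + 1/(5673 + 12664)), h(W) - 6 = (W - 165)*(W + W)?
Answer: -2886 + √5033596186267/18337 ≈ -2763.6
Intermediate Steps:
h(W) = 6 + 2*W*(-165 + W) (h(W) = 6 + (W - 165)*(W + W) = 6 + (-165 + W)*(2*W) = 6 + 2*W*(-165 + W))
V = √5033596186267/18337 (V = √(14970 + 1/18337) = √(274504891/18337) = √5033596186267/18337 ≈ 122.35)
(V + h(p)) + 10696 = (√5033596186267/18337 + (6 - 330*86 + 2*86²)) + 10696 = (√5033596186267/18337 + (6 - 28380 + 2*7396)) + 10696 = (√5033596186267/18337 + (6 - 28380 + 14792)) + 10696 = (√5033596186267/18337 - 13582) + 10696 = (-13582 + √5033596186267/18337) + 10696 = -2886 + √5033596186267/18337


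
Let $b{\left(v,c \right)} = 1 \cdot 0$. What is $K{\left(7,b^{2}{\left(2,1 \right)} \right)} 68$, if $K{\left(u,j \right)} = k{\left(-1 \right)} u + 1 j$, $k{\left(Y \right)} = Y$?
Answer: $-476$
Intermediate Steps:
$b{\left(v,c \right)} = 0$
$K{\left(u,j \right)} = j - u$ ($K{\left(u,j \right)} = - u + 1 j = - u + j = j - u$)
$K{\left(7,b^{2}{\left(2,1 \right)} \right)} 68 = \left(0^{2} - 7\right) 68 = \left(0 - 7\right) 68 = \left(-7\right) 68 = -476$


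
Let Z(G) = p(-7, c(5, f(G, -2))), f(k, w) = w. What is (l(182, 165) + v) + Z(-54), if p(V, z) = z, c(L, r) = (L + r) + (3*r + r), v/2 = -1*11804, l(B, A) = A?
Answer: -23448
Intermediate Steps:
v = -23608 (v = 2*(-1*11804) = 2*(-11804) = -23608)
c(L, r) = L + 5*r (c(L, r) = (L + r) + 4*r = L + 5*r)
Z(G) = -5 (Z(G) = 5 + 5*(-2) = 5 - 10 = -5)
(l(182, 165) + v) + Z(-54) = (165 - 23608) - 5 = -23443 - 5 = -23448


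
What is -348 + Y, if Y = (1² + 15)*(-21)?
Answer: -684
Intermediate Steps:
Y = -336 (Y = (1 + 15)*(-21) = 16*(-21) = -336)
-348 + Y = -348 - 336 = -684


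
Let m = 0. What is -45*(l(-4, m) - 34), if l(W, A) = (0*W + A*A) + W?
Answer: 1710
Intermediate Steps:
l(W, A) = W + A**2 (l(W, A) = (0 + A**2) + W = A**2 + W = W + A**2)
-45*(l(-4, m) - 34) = -45*((-4 + 0**2) - 34) = -45*((-4 + 0) - 34) = -45*(-4 - 34) = -45*(-38) = 1710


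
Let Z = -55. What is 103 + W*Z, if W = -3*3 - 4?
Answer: 818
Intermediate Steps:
W = -13 (W = -9 - 4 = -13)
103 + W*Z = 103 - 13*(-55) = 103 + 715 = 818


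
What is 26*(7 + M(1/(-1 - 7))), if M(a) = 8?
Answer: 390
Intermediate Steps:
26*(7 + M(1/(-1 - 7))) = 26*(7 + 8) = 26*15 = 390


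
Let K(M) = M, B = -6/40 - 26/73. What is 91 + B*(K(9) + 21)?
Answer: 11069/146 ≈ 75.815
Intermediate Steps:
B = -739/1460 (B = -6*1/40 - 26*1/73 = -3/20 - 26/73 = -739/1460 ≈ -0.50616)
91 + B*(K(9) + 21) = 91 - 739*(9 + 21)/1460 = 91 - 739/1460*30 = 91 - 2217/146 = 11069/146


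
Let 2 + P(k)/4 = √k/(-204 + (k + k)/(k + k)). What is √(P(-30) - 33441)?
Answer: √(-1378399841 - 812*I*√30)/203 ≈ 0.00029506 - 182.89*I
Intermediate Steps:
P(k) = -8 - 4*√k/203 (P(k) = -8 + 4*(√k/(-204 + (k + k)/(k + k))) = -8 + 4*(√k/(-204 + (2*k)/((2*k)))) = -8 + 4*(√k/(-204 + (2*k)*(1/(2*k)))) = -8 + 4*(√k/(-204 + 1)) = -8 + 4*(√k/(-203)) = -8 + 4*(-√k/203) = -8 - 4*√k/203)
√(P(-30) - 33441) = √((-8 - 4*I*√30/203) - 33441) = √(-33449 - 4*I*√30/203)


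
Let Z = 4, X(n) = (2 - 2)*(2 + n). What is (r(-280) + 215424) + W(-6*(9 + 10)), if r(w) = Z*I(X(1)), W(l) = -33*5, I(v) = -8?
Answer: 215227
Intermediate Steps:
X(n) = 0 (X(n) = 0*(2 + n) = 0)
W(l) = -165
r(w) = -32 (r(w) = 4*(-8) = -32)
(r(-280) + 215424) + W(-6*(9 + 10)) = (-32 + 215424) - 165 = 215392 - 165 = 215227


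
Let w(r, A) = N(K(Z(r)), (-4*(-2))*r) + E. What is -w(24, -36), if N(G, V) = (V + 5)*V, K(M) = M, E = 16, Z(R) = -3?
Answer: -37840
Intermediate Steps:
N(G, V) = V*(5 + V) (N(G, V) = (5 + V)*V = V*(5 + V))
w(r, A) = 16 + 8*r*(5 + 8*r) (w(r, A) = ((-4*(-2))*r)*(5 + (-4*(-2))*r) + 16 = (8*r)*(5 + 8*r) + 16 = 8*r*(5 + 8*r) + 16 = 16 + 8*r*(5 + 8*r))
-w(24, -36) = -(16 + 8*24*(5 + 8*24)) = -(16 + 8*24*(5 + 192)) = -(16 + 8*24*197) = -(16 + 37824) = -1*37840 = -37840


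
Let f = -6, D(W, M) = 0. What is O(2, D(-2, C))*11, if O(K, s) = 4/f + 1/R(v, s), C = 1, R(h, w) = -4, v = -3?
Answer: -121/12 ≈ -10.083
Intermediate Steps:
O(K, s) = -11/12 (O(K, s) = 4/(-6) + 1/(-4) = 4*(-⅙) + 1*(-¼) = -⅔ - ¼ = -11/12)
O(2, D(-2, C))*11 = -11/12*11 = -121/12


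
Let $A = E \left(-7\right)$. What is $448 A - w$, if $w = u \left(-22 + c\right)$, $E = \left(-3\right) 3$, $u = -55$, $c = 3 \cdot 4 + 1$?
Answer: $27729$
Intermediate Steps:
$c = 13$ ($c = 12 + 1 = 13$)
$E = -9$
$A = 63$ ($A = \left(-9\right) \left(-7\right) = 63$)
$w = 495$ ($w = - 55 \left(-22 + 13\right) = \left(-55\right) \left(-9\right) = 495$)
$448 A - w = 448 \cdot 63 - 495 = 28224 - 495 = 27729$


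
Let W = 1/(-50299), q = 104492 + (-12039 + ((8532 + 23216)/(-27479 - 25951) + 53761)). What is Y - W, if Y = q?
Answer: 196472478076379/1343737785 ≈ 1.4621e+5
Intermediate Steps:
q = 3906091136/26715 (q = 104492 + (-12039 + (31748/(-53430) + 53761)) = 104492 + (-12039 + (31748*(-1/53430) + 53761)) = 104492 + (-12039 + (-15874/26715 + 53761)) = 104492 + (-12039 + 1436209241/26715) = 104492 + 1114587356/26715 = 3906091136/26715 ≈ 1.4621e+5)
W = -1/50299 ≈ -1.9881e-5
Y = 3906091136/26715 ≈ 1.4621e+5
Y - W = 3906091136/26715 - 1*(-1/50299) = 3906091136/26715 + 1/50299 = 196472478076379/1343737785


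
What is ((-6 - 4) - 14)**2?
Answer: 576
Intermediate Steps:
((-6 - 4) - 14)**2 = (-10 - 14)**2 = (-24)**2 = 576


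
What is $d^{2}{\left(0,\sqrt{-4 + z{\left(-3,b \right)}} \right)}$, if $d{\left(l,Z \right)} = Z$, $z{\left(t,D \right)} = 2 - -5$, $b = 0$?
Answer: $3$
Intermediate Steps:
$z{\left(t,D \right)} = 7$ ($z{\left(t,D \right)} = 2 + 5 = 7$)
$d^{2}{\left(0,\sqrt{-4 + z{\left(-3,b \right)}} \right)} = \left(\sqrt{-4 + 7}\right)^{2} = \left(\sqrt{3}\right)^{2} = 3$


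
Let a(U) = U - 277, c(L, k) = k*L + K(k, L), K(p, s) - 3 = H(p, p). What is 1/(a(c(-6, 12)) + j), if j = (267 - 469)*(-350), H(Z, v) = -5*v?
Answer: 1/70294 ≈ 1.4226e-5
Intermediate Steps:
K(p, s) = 3 - 5*p
j = 70700 (j = -202*(-350) = 70700)
c(L, k) = 3 - 5*k + L*k (c(L, k) = k*L + (3 - 5*k) = L*k + (3 - 5*k) = 3 - 5*k + L*k)
a(U) = -277 + U
1/(a(c(-6, 12)) + j) = 1/((-277 + (3 - 5*12 - 6*12)) + 70700) = 1/((-277 + (3 - 60 - 72)) + 70700) = 1/((-277 - 129) + 70700) = 1/(-406 + 70700) = 1/70294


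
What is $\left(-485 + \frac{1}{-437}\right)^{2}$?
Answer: $\frac{44921106916}{190969} \approx 2.3523 \cdot 10^{5}$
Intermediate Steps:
$\left(-485 + \frac{1}{-437}\right)^{2} = \left(-485 - \frac{1}{437}\right)^{2} = \left(- \frac{211946}{437}\right)^{2} = \frac{44921106916}{190969}$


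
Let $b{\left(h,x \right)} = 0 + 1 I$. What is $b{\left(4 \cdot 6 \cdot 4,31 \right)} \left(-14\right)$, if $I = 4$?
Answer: $-56$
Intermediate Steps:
$b{\left(h,x \right)} = 4$ ($b{\left(h,x \right)} = 0 + 1 \cdot 4 = 0 + 4 = 4$)
$b{\left(4 \cdot 6 \cdot 4,31 \right)} \left(-14\right) = 4 \left(-14\right) = -56$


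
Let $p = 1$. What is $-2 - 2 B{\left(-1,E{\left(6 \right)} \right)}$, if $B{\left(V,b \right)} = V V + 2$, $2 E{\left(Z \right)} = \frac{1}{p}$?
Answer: $-8$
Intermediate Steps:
$E{\left(Z \right)} = \frac{1}{2}$ ($E{\left(Z \right)} = \frac{1}{2 \cdot 1} = \frac{1}{2} \cdot 1 = \frac{1}{2}$)
$B{\left(V,b \right)} = 2 + V^{2}$ ($B{\left(V,b \right)} = V^{2} + 2 = 2 + V^{2}$)
$-2 - 2 B{\left(-1,E{\left(6 \right)} \right)} = -2 - 2 \left(2 + \left(-1\right)^{2}\right) = -2 - 2 \left(2 + 1\right) = -2 - 6 = -8$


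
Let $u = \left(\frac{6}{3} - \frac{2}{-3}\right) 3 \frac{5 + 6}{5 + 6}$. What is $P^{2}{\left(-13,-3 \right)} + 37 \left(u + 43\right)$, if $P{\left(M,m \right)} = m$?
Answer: $1896$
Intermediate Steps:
$u = 8$ ($u = \left(6 \cdot \frac{1}{3} - - \frac{2}{3}\right) 3 \cdot \frac{11}{11} = \left(2 + \frac{2}{3}\right) 3 \cdot 11 \cdot \frac{1}{11} = \frac{8}{3} \cdot 3 \cdot 1 = 8 \cdot 1 = 8$)
$P^{2}{\left(-13,-3 \right)} + 37 \left(u + 43\right) = \left(-3\right)^{2} + 37 \left(8 + 43\right) = 9 + 37 \cdot 51 = 9 + 1887 = 1896$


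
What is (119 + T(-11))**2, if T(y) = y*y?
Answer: 57600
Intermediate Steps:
T(y) = y**2
(119 + T(-11))**2 = (119 + (-11)**2)**2 = (119 + 121)**2 = 240**2 = 57600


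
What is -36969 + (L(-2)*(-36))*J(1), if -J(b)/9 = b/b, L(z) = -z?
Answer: -36321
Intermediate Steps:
J(b) = -9 (J(b) = -9*b/b = -9*1 = -9)
-36969 + (L(-2)*(-36))*J(1) = -36969 + (-1*(-2)*(-36))*(-9) = -36969 + (2*(-36))*(-9) = -36969 - 72*(-9) = -36969 + 648 = -36321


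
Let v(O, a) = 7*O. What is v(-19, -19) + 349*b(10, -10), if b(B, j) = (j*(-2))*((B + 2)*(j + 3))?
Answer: -586453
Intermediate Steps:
b(B, j) = -2*j*(2 + B)*(3 + j) (b(B, j) = (-2*j)*((2 + B)*(3 + j)) = -2*j*(2 + B)*(3 + j))
v(-19, -19) + 349*b(10, -10) = 7*(-19) + 349*(-2*(-10)*(6 + 2*(-10) + 3*10 + 10*(-10))) = -133 + 349*(-2*(-10)*(6 - 20 + 30 - 100)) = -133 + 349*(-2*(-10)*(-84)) = -133 + 349*(-1680) = -133 - 586320 = -586453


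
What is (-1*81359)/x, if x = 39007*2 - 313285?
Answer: 81359/235271 ≈ 0.34581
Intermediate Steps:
x = -235271 (x = 78014 - 313285 = -235271)
(-1*81359)/x = -1*81359/(-235271) = -81359*(-1/235271) = 81359/235271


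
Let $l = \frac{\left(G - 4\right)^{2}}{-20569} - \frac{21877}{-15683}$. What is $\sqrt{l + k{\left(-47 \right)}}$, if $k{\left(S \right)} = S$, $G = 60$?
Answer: $\frac{2 i \sqrt{1190383934418003922}}{322583627} \approx 6.7644 i$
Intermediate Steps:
$l = \frac{400806125}{322583627}$ ($l = \frac{\left(60 - 4\right)^{2}}{-20569} - \frac{21877}{-15683} = 56^{2} \left(- \frac{1}{20569}\right) - - \frac{21877}{15683} = 3136 \left(- \frac{1}{20569}\right) + \frac{21877}{15683} = - \frac{3136}{20569} + \frac{21877}{15683} = \frac{400806125}{322583627} \approx 1.2425$)
$\sqrt{l + k{\left(-47 \right)}} = \sqrt{\frac{400806125}{322583627} - 47} = \sqrt{- \frac{14760624344}{322583627}} = \frac{2 i \sqrt{1190383934418003922}}{322583627}$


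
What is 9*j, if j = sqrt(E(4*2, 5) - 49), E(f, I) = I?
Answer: 18*I*sqrt(11) ≈ 59.699*I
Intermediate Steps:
j = 2*I*sqrt(11) (j = sqrt(5 - 49) = sqrt(-44) = 2*I*sqrt(11) ≈ 6.6332*I)
9*j = 9*(2*I*sqrt(11)) = 18*I*sqrt(11)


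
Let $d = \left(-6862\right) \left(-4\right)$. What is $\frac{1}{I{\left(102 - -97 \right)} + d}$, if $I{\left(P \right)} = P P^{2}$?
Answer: $\frac{1}{7908047} \approx 1.2645 \cdot 10^{-7}$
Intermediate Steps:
$d = 27448$
$I{\left(P \right)} = P^{3}$
$\frac{1}{I{\left(102 - -97 \right)} + d} = \frac{1}{\left(102 - -97\right)^{3} + 27448} = \frac{1}{\left(102 + 97\right)^{3} + 27448} = \frac{1}{199^{3} + 27448} = \frac{1}{7880599 + 27448} = \frac{1}{7908047}$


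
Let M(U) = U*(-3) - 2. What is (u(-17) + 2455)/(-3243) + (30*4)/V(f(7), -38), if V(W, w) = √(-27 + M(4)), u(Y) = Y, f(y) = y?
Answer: -106/141 - 120*I*√41/41 ≈ -0.75177 - 18.741*I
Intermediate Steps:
M(U) = -2 - 3*U (M(U) = -3*U - 2 = -2 - 3*U)
V(W, w) = I*√41 (V(W, w) = √(-27 + (-2 - 3*4)) = √(-27 + (-2 - 12)) = √(-27 - 14) = √(-41) = I*√41)
(u(-17) + 2455)/(-3243) + (30*4)/V(f(7), -38) = (-17 + 2455)/(-3243) + (30*4)/((I*√41)) = 2438*(-1/3243) + 120*(-I*√41/41) = -106/141 - 120*I*√41/41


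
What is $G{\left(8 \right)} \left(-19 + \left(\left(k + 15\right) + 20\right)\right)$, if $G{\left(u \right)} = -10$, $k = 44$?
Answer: $-600$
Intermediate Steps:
$G{\left(8 \right)} \left(-19 + \left(\left(k + 15\right) + 20\right)\right) = - 10 \left(-19 + \left(\left(44 + 15\right) + 20\right)\right) = - 10 \left(-19 + \left(59 + 20\right)\right) = - 10 \left(-19 + 79\right) = \left(-10\right) 60 = -600$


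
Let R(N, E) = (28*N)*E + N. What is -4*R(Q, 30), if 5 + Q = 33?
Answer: -94192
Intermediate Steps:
Q = 28 (Q = -5 + 33 = 28)
R(N, E) = N + 28*E*N (R(N, E) = 28*E*N + N = N + 28*E*N)
-4*R(Q, 30) = -112*(1 + 28*30) = -112*(1 + 840) = -112*841 = -4*23548 = -94192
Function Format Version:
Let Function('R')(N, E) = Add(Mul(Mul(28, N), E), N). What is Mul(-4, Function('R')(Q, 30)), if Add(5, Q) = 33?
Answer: -94192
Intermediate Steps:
Q = 28 (Q = Add(-5, 33) = 28)
Function('R')(N, E) = Add(N, Mul(28, E, N)) (Function('R')(N, E) = Add(Mul(28, E, N), N) = Add(N, Mul(28, E, N)))
Mul(-4, Function('R')(Q, 30)) = Mul(-4, Mul(28, Add(1, Mul(28, 30)))) = Mul(-4, Mul(28, Add(1, 840))) = Mul(-4, Mul(28, 841)) = Mul(-4, 23548) = -94192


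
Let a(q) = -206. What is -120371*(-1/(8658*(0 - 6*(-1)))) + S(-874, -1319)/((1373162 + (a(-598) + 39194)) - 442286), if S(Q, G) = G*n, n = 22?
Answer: 1200375755/524817657 ≈ 2.2872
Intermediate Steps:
S(Q, G) = 22*G (S(Q, G) = G*22 = 22*G)
-120371*(-1/(8658*(0 - 6*(-1)))) + S(-874, -1319)/((1373162 + (a(-598) + 39194)) - 442286) = -120371*(-1/(8658*(0 - 6*(-1)))) + (22*(-1319))/((1373162 + (-206 + 39194)) - 442286) = -120371*(-1/(8658*(0 + 6))) - 29018/((1373162 + 38988) - 442286) = -120371/((74*6)*(-117)) - 29018/(1412150 - 442286) = -120371/(444*(-117)) - 29018/969864 = -120371/(-51948) - 29018*1/969864 = -120371*(-1/51948) - 14509/484932 = 120371/51948 - 14509/484932 = 1200375755/524817657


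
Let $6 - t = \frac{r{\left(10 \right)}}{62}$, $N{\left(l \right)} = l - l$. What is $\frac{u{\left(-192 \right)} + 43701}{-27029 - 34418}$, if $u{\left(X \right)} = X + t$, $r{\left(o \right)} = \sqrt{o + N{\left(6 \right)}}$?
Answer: $- \frac{43515}{61447} + \frac{\sqrt{10}}{3809714} \approx -0.70817$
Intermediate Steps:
$N{\left(l \right)} = 0$
$r{\left(o \right)} = \sqrt{o}$ ($r{\left(o \right)} = \sqrt{o + 0} = \sqrt{o}$)
$t = 6 - \frac{\sqrt{10}}{62} \approx 5.949$
$u{\left(X \right)} = 6 + X - \frac{\sqrt{10}}{62}$ ($u{\left(X \right)} = X + \left(6 - \frac{\sqrt{10}}{62}\right) = 6 + X - \frac{\sqrt{10}}{62}$)
$\frac{u{\left(-192 \right)} + 43701}{-27029 - 34418} = \frac{\left(6 - 192 - \frac{\sqrt{10}}{62}\right) + 43701}{-27029 - 34418} = \frac{\left(-186 - \frac{\sqrt{10}}{62}\right) + 43701}{-61447} = \left(43515 - \frac{\sqrt{10}}{62}\right) \left(- \frac{1}{61447}\right) = - \frac{43515}{61447} + \frac{\sqrt{10}}{3809714}$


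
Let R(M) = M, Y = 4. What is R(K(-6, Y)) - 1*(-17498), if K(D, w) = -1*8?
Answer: 17490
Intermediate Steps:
K(D, w) = -8
R(K(-6, Y)) - 1*(-17498) = -8 - 1*(-17498) = -8 + 17498 = 17490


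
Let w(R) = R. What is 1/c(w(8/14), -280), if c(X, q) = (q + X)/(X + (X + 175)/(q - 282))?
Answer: -1019/1099272 ≈ -0.00092698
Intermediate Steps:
c(X, q) = (X + q)/(X + (175 + X)/(-282 + q))
1/c(w(8/14), -280) = 1/(((-280)² - 2256/14 - 282*(-280) + (8/14)*(-280))/(175 - 2248/14 + (8/14)*(-280))) = 1/((78400 - 2256/14 + 78960 + (8*(1/14))*(-280))/(175 - 2248/14 + (8*(1/14))*(-280))) = 1/((78400 - 282*4/7 + 78960 + (4/7)*(-280))/(175 - 281*4/7 + (4/7)*(-280))) = 1/((78400 - 1128/7 + 78960 - 160)/(175 - 1124/7 - 160)) = 1/((1099272/7)/(-1019/7)) = 1/(-7/1019*1099272/7) = 1/(-1099272/1019) = -1019/1099272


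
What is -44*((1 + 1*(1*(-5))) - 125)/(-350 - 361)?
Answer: -1892/237 ≈ -7.9831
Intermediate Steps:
-44*((1 + 1*(1*(-5))) - 125)/(-350 - 361) = -44*((1 + 1*(-5)) - 125)/(-711) = -44*((1 - 5) - 125)*(-1)/711 = -44*(-4 - 125)*(-1)/711 = -(-5676)*(-1)/711 = -44*43/237 = -1892/237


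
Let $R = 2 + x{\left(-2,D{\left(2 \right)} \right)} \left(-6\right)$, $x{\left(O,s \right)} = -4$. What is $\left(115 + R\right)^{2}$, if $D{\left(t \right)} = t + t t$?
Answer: $19881$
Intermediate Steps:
$D{\left(t \right)} = t + t^{2}$
$R = 26$ ($R = 2 - -24 = 2 + 24 = 26$)
$\left(115 + R\right)^{2} = \left(115 + 26\right)^{2} = 141^{2} = 19881$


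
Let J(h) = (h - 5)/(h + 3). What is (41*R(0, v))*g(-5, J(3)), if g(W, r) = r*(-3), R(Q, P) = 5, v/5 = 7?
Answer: 205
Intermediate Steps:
v = 35 (v = 5*7 = 35)
J(h) = (-5 + h)/(3 + h)
g(W, r) = -3*r
(41*R(0, v))*g(-5, J(3)) = (41*5)*(-3*(-5 + 3)/(3 + 3)) = 205*(-3*(-2)/6) = 205*(-(-2)/2) = 205*(-3*(-⅓)) = 205*1 = 205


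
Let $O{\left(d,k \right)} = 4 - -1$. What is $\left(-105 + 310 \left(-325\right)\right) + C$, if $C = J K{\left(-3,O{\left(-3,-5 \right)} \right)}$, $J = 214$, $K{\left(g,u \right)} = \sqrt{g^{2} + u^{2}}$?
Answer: $-100855 + 214 \sqrt{34} \approx -99607.0$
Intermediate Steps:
$O{\left(d,k \right)} = 5$ ($O{\left(d,k \right)} = 4 + 1 = 5$)
$C = 214 \sqrt{34}$ ($C = 214 \sqrt{\left(-3\right)^{2} + 5^{2}} = 214 \sqrt{9 + 25} = 214 \sqrt{34} \approx 1247.8$)
$\left(-105 + 310 \left(-325\right)\right) + C = \left(-105 + 310 \left(-325\right)\right) + 214 \sqrt{34} = \left(-105 - 100750\right) + 214 \sqrt{34} = -100855 + 214 \sqrt{34}$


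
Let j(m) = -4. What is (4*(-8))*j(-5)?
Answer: 128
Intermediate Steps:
(4*(-8))*j(-5) = (4*(-8))*(-4) = -32*(-4) = 128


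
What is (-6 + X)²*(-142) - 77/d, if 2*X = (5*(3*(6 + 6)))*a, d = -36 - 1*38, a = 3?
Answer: -732365491/74 ≈ -9.8968e+6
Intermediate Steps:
d = -74 (d = -36 - 38 = -74)
X = 270 (X = ((5*(3*(6 + 6)))*3)/2 = ((5*(3*12))*3)/2 = ((5*36)*3)/2 = (180*3)/2 = (½)*540 = 270)
(-6 + X)²*(-142) - 77/d = (-6 + 270)²*(-142) - 77/(-74) = 264²*(-142) - 77*(-1/74) = 69696*(-142) + 77/74 = -9896832 + 77/74 = -732365491/74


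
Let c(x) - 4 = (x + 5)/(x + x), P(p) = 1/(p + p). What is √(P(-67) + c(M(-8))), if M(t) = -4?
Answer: √277782/268 ≈ 1.9666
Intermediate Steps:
P(p) = 1/(2*p)
c(x) = 4 + (5 + x)/(2*x) (c(x) = 4 + (x + 5)/(x + x) = 4 + (5 + x)/((2*x)) = 4 + (5 + x)*(1/(2*x)) = 4 + (5 + x)/(2*x))
√(P(-67) + c(M(-8))) = √((½)/(-67) + (½)*(5 + 9*(-4))/(-4)) = √((½)*(-1/67) + (½)*(-¼)*(5 - 36)) = √(-1/134 + (½)*(-¼)*(-31)) = √(-1/134 + 31/8) = √(2073/536) = √277782/268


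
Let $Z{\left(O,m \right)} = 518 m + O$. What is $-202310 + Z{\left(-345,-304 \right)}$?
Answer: $-360127$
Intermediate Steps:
$Z{\left(O,m \right)} = O + 518 m$
$-202310 + Z{\left(-345,-304 \right)} = -202310 + \left(-345 + 518 \left(-304\right)\right) = -202310 - 157817 = -360127$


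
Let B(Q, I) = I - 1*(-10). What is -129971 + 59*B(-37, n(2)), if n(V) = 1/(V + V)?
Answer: -517465/4 ≈ -1.2937e+5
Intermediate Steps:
n(V) = 1/(2*V)
B(Q, I) = 10 + I (B(Q, I) = I + 10 = 10 + I)
-129971 + 59*B(-37, n(2)) = -129971 + 59*(10 + (½)/2) = -129971 + 59*(10 + (½)*(½)) = -129971 + 59*(10 + ¼) = -129971 + 59*(41/4) = -129971 + 2419/4 = -517465/4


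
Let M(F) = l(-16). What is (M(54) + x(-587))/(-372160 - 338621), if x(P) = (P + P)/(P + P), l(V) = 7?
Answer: -8/710781 ≈ -1.1255e-5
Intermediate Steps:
x(P) = 1 (x(P) = (2*P)/((2*P)) = (2*P)*(1/(2*P)) = 1)
M(F) = 7
(M(54) + x(-587))/(-372160 - 338621) = (7 + 1)/(-372160 - 338621) = 8/(-710781) = 8*(-1/710781) = -8/710781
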